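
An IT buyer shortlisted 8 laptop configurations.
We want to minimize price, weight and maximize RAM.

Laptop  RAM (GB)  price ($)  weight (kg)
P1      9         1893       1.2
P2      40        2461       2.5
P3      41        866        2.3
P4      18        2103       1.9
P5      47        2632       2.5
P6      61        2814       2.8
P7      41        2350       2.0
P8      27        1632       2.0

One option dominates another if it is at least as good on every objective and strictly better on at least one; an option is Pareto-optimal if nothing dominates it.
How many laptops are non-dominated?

7

P1: not dominated (best weight).
P2: dominated by P3 (RAM 41≥40, price 866≤2461, weight 2.3≤2.5).
P3: not dominated (best price).
P4: not dominated.
P5: not dominated.
P6: not dominated (best RAM).
P7: not dominated.
P8: not dominated.
Pareto-optimal: P1, P3, P4, P5, P6, P7, P8 → 7.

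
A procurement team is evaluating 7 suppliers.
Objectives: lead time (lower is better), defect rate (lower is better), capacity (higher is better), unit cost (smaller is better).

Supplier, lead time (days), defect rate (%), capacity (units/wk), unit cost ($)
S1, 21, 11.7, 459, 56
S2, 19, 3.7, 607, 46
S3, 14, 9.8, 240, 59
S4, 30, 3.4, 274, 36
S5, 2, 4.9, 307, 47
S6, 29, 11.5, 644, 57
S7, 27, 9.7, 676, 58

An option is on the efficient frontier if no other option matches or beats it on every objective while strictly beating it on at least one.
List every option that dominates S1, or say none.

S2

S2: lead time 19≤21, defect rate 3.7≤11.7, capacity 607≥459, unit cost 46≤56 — dominates S1.
Others (S3, S4, S5, S6, S7) are each worse than S1 on at least one objective.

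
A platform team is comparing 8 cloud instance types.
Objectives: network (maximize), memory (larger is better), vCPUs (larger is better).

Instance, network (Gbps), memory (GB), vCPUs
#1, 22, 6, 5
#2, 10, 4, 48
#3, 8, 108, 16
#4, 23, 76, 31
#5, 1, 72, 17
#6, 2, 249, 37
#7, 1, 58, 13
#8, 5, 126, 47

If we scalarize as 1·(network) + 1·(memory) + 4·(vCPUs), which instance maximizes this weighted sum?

#1: 1·22 + 1·6 + 4·5 = 48
#2: 1·10 + 1·4 + 4·48 = 206
#3: 1·8 + 1·108 + 4·16 = 180
#4: 1·23 + 1·76 + 4·31 = 223
#5: 1·1 + 1·72 + 4·17 = 141
#6: 1·2 + 1·249 + 4·37 = 399
#7: 1·1 + 1·58 + 4·13 = 111
#8: 1·5 + 1·126 + 4·47 = 319
Highest: #6 at 399.

#6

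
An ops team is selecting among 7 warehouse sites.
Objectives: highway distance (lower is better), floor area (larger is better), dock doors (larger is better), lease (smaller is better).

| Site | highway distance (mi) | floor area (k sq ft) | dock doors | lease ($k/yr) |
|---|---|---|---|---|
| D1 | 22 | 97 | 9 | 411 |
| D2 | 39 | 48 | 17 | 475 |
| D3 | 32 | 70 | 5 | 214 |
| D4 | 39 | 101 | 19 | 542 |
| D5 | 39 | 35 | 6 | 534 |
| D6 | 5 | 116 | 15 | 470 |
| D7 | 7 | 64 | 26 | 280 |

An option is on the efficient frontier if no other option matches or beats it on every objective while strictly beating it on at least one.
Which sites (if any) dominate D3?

D1: worse on lease (411 vs 214).
D2: worse on highway distance (39 vs 32).
D4: worse on highway distance (39 vs 32).
D5: worse on highway distance (39 vs 32).
D6: worse on lease (470 vs 214).
D7: worse on floor area (64 vs 70).
No option dominates D3.

none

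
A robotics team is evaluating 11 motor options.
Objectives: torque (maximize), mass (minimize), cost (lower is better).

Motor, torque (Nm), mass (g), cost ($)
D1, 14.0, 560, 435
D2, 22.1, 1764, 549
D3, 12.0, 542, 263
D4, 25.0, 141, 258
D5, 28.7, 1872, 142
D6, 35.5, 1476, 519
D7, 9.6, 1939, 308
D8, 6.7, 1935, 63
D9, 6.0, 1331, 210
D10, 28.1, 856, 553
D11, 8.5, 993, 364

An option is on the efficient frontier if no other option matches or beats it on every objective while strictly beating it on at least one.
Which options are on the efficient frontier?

D1: dominated by D4 (torque 25.0≥14.0, mass 141≤560, cost 258≤435).
D2: dominated by D4 (torque 25.0≥22.1, mass 141≤1764, cost 258≤549).
D3: dominated by D4 (torque 25.0≥12.0, mass 141≤542, cost 258≤263).
D4: not dominated (best mass).
D5: not dominated.
D6: not dominated (best torque).
D7: dominated by D3 (torque 12.0≥9.6, mass 542≤1939, cost 263≤308).
D8: not dominated (best cost).
D9: not dominated.
D10: not dominated.
D11: dominated by D3 (torque 12.0≥8.5, mass 542≤993, cost 263≤364).

D4, D5, D6, D8, D9, D10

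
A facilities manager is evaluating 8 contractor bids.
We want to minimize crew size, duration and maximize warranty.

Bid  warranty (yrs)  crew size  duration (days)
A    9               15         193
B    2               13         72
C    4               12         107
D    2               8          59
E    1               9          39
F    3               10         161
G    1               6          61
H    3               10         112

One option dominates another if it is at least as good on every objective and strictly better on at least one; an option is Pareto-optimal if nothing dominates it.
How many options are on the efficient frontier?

A: not dominated (best warranty).
B: dominated by D (warranty 2≥2, crew size 8≤13, duration 59≤72).
C: not dominated.
D: not dominated.
E: not dominated (best duration).
F: dominated by H (warranty 3≥3, crew size 10≤10, duration 112≤161).
G: not dominated (best crew size).
H: not dominated.
Pareto-optimal: A, C, D, E, G, H → 6.

6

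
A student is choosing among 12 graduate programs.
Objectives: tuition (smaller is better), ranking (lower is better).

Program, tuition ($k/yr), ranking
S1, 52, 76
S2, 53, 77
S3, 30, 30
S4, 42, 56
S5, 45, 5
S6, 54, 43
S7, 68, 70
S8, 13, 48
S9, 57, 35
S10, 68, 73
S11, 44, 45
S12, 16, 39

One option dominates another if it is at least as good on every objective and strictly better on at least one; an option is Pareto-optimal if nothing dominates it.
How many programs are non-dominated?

4

S1: dominated by S3 (tuition 30≤52, ranking 30≤76).
S2: dominated by S1 (tuition 52≤53, ranking 76≤77).
S3: not dominated.
S4: dominated by S3 (tuition 30≤42, ranking 30≤56).
S5: not dominated (best ranking).
S6: dominated by S3 (tuition 30≤54, ranking 30≤43).
S7: dominated by S3 (tuition 30≤68, ranking 30≤70).
S8: not dominated (best tuition).
S9: dominated by S3 (tuition 30≤57, ranking 30≤35).
S10: dominated by S3 (tuition 30≤68, ranking 30≤73).
S11: dominated by S3 (tuition 30≤44, ranking 30≤45).
S12: not dominated.
Pareto-optimal: S3, S5, S8, S12 → 4.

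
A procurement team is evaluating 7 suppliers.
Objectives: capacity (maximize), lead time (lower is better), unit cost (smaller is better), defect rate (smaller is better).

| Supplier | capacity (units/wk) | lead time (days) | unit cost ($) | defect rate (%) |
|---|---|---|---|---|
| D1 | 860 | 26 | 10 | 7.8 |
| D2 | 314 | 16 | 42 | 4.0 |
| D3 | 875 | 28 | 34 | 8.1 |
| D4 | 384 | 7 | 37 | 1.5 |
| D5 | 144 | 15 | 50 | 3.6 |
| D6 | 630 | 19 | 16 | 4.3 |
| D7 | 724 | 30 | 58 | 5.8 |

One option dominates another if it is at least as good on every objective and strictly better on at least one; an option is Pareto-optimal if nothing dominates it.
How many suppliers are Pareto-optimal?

5

D1: not dominated (best unit cost).
D2: dominated by D4 (capacity 384≥314, lead time 7≤16, unit cost 37≤42, defect rate 1.5≤4.0).
D3: not dominated (best capacity).
D4: not dominated (best lead time).
D5: dominated by D4 (capacity 384≥144, lead time 7≤15, unit cost 37≤50, defect rate 1.5≤3.6).
D6: not dominated.
D7: not dominated.
Pareto-optimal: D1, D3, D4, D6, D7 → 5.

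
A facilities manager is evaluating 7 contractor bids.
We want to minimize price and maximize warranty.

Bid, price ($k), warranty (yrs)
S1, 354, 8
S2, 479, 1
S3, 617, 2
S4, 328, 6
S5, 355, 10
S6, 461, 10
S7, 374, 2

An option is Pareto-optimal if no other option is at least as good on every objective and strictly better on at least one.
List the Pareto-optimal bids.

S1: not dominated.
S2: dominated by S1 (price 354≤479, warranty 8≥1).
S3: dominated by S1 (price 354≤617, warranty 8≥2).
S4: not dominated (best price).
S5: not dominated.
S6: dominated by S5 (price 355≤461, warranty 10≥10).
S7: dominated by S1 (price 354≤374, warranty 8≥2).

S1, S4, S5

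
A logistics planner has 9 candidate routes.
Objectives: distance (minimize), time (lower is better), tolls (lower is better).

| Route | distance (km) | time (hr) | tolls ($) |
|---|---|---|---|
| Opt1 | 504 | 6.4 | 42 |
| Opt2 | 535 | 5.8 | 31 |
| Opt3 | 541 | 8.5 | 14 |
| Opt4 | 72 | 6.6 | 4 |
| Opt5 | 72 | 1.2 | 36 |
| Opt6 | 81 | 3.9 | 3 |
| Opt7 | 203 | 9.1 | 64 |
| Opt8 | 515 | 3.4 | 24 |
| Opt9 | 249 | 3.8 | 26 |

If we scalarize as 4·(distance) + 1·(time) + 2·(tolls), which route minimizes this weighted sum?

Opt1: 4·504 + 1·6.4 + 2·42 = 2106.4
Opt2: 4·535 + 1·5.8 + 2·31 = 2207.8
Opt3: 4·541 + 1·8.5 + 2·14 = 2200.5
Opt4: 4·72 + 1·6.6 + 2·4 = 302.6
Opt5: 4·72 + 1·1.2 + 2·36 = 361.2
Opt6: 4·81 + 1·3.9 + 2·3 = 333.9
Opt7: 4·203 + 1·9.1 + 2·64 = 949.1
Opt8: 4·515 + 1·3.4 + 2·24 = 2111.4
Opt9: 4·249 + 1·3.8 + 2·26 = 1051.8
Lowest: Opt4 at 302.6.

Opt4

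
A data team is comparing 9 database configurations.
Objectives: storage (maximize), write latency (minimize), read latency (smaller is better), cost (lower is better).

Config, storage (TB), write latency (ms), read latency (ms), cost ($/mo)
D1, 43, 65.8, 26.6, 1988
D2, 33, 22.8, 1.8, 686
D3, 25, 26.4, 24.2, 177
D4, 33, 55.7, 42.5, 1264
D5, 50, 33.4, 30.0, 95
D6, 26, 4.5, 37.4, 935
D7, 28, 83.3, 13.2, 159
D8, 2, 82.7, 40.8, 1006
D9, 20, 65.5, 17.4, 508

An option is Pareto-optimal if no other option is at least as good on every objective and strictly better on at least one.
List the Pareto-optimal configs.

D1, D2, D3, D5, D6, D7, D9

D1: not dominated.
D2: not dominated (best read latency).
D3: not dominated.
D4: dominated by D2 (storage 33≥33, write latency 22.8≤55.7, read latency 1.8≤42.5, cost 686≤1264).
D5: not dominated (best storage).
D6: not dominated (best write latency).
D7: not dominated.
D8: dominated by D2 (storage 33≥2, write latency 22.8≤82.7, read latency 1.8≤40.8, cost 686≤1006).
D9: not dominated.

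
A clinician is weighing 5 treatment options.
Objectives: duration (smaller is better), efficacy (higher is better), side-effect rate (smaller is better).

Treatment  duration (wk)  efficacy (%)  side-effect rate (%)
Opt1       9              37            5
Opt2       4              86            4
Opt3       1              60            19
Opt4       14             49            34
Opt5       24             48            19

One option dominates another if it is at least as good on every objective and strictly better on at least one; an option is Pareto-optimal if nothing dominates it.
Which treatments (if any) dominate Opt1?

Opt2

Opt2: duration 4≤9, efficacy 86≥37, side-effect rate 4≤5 — dominates Opt1.
Others (Opt3, Opt4, Opt5) are each worse than Opt1 on at least one objective.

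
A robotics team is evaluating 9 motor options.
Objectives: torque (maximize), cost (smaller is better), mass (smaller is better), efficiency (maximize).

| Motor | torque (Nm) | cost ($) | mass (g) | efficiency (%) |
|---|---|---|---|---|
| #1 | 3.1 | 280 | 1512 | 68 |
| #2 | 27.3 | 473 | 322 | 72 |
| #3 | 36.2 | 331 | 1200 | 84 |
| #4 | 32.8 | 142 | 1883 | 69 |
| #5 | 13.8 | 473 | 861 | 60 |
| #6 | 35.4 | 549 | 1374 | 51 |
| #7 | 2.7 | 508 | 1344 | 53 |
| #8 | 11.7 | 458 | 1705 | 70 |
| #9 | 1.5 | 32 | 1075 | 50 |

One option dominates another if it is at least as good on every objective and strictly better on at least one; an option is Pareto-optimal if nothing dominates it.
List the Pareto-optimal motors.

#1: not dominated.
#2: not dominated (best mass).
#3: not dominated (best torque).
#4: not dominated.
#5: dominated by #2 (torque 27.3≥13.8, cost 473≤473, mass 322≤861, efficiency 72≥60).
#6: dominated by #3 (torque 36.2≥35.4, cost 331≤549, mass 1200≤1374, efficiency 84≥51).
#7: dominated by #2 (torque 27.3≥2.7, cost 473≤508, mass 322≤1344, efficiency 72≥53).
#8: dominated by #3 (torque 36.2≥11.7, cost 331≤458, mass 1200≤1705, efficiency 84≥70).
#9: not dominated (best cost).

#1, #2, #3, #4, #9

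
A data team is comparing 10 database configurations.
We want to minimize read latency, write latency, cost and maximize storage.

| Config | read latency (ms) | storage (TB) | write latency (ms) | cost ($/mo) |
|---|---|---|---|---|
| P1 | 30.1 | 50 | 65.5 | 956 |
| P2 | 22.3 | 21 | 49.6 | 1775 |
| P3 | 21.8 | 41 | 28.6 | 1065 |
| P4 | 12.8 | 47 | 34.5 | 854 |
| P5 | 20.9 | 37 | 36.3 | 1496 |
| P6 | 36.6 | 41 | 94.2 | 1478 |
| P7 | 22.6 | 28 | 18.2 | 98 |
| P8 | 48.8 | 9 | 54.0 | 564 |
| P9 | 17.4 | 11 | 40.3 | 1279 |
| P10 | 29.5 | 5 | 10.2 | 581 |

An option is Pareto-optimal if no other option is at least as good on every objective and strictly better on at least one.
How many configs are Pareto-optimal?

P1: not dominated (best storage).
P2: dominated by P3 (read latency 21.8≤22.3, storage 41≥21, write latency 28.6≤49.6, cost 1065≤1775).
P3: not dominated.
P4: not dominated (best read latency).
P5: dominated by P4 (read latency 12.8≤20.9, storage 47≥37, write latency 34.5≤36.3, cost 854≤1496).
P6: dominated by P1 (read latency 30.1≤36.6, storage 50≥41, write latency 65.5≤94.2, cost 956≤1478).
P7: not dominated (best cost).
P8: dominated by P7 (read latency 22.6≤48.8, storage 28≥9, write latency 18.2≤54.0, cost 98≤564).
P9: dominated by P4 (read latency 12.8≤17.4, storage 47≥11, write latency 34.5≤40.3, cost 854≤1279).
P10: not dominated (best write latency).
Pareto-optimal: P1, P3, P4, P7, P10 → 5.

5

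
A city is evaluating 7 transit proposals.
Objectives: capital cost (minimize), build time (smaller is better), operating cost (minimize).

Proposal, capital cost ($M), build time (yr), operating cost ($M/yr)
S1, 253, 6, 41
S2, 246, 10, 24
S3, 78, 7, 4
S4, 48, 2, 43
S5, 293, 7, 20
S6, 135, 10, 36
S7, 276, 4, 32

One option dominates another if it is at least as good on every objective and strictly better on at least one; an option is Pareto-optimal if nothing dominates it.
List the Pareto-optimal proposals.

S1: not dominated.
S2: dominated by S3 (capital cost 78≤246, build time 7≤10, operating cost 4≤24).
S3: not dominated (best operating cost).
S4: not dominated (best capital cost).
S5: dominated by S3 (capital cost 78≤293, build time 7≤7, operating cost 4≤20).
S6: dominated by S3 (capital cost 78≤135, build time 7≤10, operating cost 4≤36).
S7: not dominated.

S1, S3, S4, S7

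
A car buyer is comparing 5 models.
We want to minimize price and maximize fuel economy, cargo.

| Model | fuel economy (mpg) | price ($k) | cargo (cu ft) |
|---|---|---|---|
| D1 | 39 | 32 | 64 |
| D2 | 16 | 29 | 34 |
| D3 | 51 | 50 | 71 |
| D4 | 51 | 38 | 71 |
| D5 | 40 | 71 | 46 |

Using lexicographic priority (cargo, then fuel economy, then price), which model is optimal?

First maximize cargo: best is 71, kept {D3, D4}.
Then maximize fuel economy: best is 51, kept {D3, D4}.
Then minimize price: best is 38, kept {D4}.

D4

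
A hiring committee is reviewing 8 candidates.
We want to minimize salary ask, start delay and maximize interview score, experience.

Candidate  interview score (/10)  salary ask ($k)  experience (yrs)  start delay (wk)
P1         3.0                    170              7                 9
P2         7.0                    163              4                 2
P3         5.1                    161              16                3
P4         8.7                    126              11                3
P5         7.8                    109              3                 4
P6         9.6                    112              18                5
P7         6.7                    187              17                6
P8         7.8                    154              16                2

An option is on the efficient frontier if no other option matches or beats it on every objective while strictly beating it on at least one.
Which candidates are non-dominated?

P1: dominated by P3 (interview score 5.1≥3.0, salary ask 161≤170, experience 16≥7, start delay 3≤9).
P2: dominated by P8 (interview score 7.8≥7.0, salary ask 154≤163, experience 16≥4, start delay 2≤2).
P3: dominated by P8 (interview score 7.8≥5.1, salary ask 154≤161, experience 16≥16, start delay 2≤3).
P4: not dominated.
P5: not dominated (best salary ask).
P6: not dominated (best interview score).
P7: dominated by P6 (interview score 9.6≥6.7, salary ask 112≤187, experience 18≥17, start delay 5≤6).
P8: not dominated.

P4, P5, P6, P8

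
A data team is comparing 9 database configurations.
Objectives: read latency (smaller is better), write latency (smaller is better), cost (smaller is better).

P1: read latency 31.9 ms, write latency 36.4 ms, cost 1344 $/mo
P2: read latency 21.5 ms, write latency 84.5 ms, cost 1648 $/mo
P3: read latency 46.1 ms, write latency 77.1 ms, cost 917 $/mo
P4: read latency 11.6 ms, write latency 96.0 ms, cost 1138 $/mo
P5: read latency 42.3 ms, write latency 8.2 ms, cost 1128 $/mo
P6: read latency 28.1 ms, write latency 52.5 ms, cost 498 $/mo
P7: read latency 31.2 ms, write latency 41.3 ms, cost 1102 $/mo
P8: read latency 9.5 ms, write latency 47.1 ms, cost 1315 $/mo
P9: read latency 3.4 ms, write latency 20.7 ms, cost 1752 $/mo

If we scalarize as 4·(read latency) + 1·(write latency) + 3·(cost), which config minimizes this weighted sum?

P1: 4·31.9 + 1·36.4 + 3·1344 = 4196.0
P2: 4·21.5 + 1·84.5 + 3·1648 = 5114.5
P3: 4·46.1 + 1·77.1 + 3·917 = 3012.5
P4: 4·11.6 + 1·96.0 + 3·1138 = 3556.4
P5: 4·42.3 + 1·8.2 + 3·1128 = 3561.4
P6: 4·28.1 + 1·52.5 + 3·498 = 1658.9
P7: 4·31.2 + 1·41.3 + 3·1102 = 3472.1
P8: 4·9.5 + 1·47.1 + 3·1315 = 4030.1
P9: 4·3.4 + 1·20.7 + 3·1752 = 5290.3
Lowest: P6 at 1658.9.

P6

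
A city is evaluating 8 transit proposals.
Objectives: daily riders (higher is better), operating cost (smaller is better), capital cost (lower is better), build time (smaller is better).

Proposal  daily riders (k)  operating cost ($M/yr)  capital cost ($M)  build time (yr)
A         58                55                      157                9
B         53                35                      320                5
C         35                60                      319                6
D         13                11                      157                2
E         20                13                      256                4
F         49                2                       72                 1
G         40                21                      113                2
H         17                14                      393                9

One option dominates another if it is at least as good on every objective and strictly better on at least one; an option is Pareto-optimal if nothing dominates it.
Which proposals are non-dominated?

A, B, F

A: not dominated (best daily riders).
B: not dominated.
C: dominated by F (daily riders 49≥35, operating cost 2≤60, capital cost 72≤319, build time 1≤6).
D: dominated by F (daily riders 49≥13, operating cost 2≤11, capital cost 72≤157, build time 1≤2).
E: dominated by F (daily riders 49≥20, operating cost 2≤13, capital cost 72≤256, build time 1≤4).
F: not dominated (best operating cost).
G: dominated by F (daily riders 49≥40, operating cost 2≤21, capital cost 72≤113, build time 1≤2).
H: dominated by E (daily riders 20≥17, operating cost 13≤14, capital cost 256≤393, build time 4≤9).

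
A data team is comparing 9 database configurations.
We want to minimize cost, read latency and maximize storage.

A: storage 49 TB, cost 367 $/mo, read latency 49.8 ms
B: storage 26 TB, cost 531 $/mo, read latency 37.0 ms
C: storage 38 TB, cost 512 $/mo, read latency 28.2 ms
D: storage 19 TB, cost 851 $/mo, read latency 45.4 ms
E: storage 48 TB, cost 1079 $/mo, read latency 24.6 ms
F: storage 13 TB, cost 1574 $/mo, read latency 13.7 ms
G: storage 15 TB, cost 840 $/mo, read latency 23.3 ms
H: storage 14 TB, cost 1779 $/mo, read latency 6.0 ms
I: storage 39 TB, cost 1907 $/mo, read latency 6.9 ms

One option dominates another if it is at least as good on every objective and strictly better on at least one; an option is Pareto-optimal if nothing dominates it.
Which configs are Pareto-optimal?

A: not dominated (best storage).
B: dominated by C (storage 38≥26, cost 512≤531, read latency 28.2≤37.0).
C: not dominated.
D: dominated by B (storage 26≥19, cost 531≤851, read latency 37.0≤45.4).
E: not dominated.
F: not dominated.
G: not dominated.
H: not dominated (best read latency).
I: not dominated.

A, C, E, F, G, H, I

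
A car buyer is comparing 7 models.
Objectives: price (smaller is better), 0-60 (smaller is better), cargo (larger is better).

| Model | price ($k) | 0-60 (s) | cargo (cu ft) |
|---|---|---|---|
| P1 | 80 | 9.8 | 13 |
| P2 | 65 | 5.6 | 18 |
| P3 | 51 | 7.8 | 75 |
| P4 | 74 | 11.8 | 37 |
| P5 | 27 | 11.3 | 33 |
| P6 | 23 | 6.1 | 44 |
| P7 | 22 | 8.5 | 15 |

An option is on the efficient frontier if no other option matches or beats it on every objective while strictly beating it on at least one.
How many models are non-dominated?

4

P1: dominated by P2 (price 65≤80, 0-60 5.6≤9.8, cargo 18≥13).
P2: not dominated (best 0-60).
P3: not dominated (best cargo).
P4: dominated by P3 (price 51≤74, 0-60 7.8≤11.8, cargo 75≥37).
P5: dominated by P6 (price 23≤27, 0-60 6.1≤11.3, cargo 44≥33).
P6: not dominated.
P7: not dominated (best price).
Pareto-optimal: P2, P3, P6, P7 → 4.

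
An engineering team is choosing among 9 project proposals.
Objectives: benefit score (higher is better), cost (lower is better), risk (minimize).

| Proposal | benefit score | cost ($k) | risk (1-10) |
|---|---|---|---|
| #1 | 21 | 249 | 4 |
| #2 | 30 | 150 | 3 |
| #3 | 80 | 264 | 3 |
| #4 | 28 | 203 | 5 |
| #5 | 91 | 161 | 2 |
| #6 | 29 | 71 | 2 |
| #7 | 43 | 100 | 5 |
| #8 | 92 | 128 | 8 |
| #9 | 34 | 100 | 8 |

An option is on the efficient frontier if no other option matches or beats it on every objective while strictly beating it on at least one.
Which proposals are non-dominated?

#1: dominated by #2 (benefit score 30≥21, cost 150≤249, risk 3≤4).
#2: not dominated.
#3: dominated by #5 (benefit score 91≥80, cost 161≤264, risk 2≤3).
#4: dominated by #2 (benefit score 30≥28, cost 150≤203, risk 3≤5).
#5: not dominated.
#6: not dominated (best cost).
#7: not dominated.
#8: not dominated (best benefit score).
#9: dominated by #7 (benefit score 43≥34, cost 100≤100, risk 5≤8).

#2, #5, #6, #7, #8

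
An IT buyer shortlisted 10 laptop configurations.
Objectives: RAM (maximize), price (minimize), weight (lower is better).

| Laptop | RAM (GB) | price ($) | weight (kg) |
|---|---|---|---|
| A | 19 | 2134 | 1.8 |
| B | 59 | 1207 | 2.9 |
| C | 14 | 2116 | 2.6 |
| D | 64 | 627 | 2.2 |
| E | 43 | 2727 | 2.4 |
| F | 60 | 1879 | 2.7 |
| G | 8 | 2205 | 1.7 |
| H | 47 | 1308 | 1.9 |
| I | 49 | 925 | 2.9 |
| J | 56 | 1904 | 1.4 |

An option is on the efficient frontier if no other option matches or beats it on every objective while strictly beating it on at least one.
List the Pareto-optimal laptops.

D, H, J

A: dominated by J (RAM 56≥19, price 1904≤2134, weight 1.4≤1.8).
B: dominated by D (RAM 64≥59, price 627≤1207, weight 2.2≤2.9).
C: dominated by D (RAM 64≥14, price 627≤2116, weight 2.2≤2.6).
D: not dominated (best RAM).
E: dominated by D (RAM 64≥43, price 627≤2727, weight 2.2≤2.4).
F: dominated by D (RAM 64≥60, price 627≤1879, weight 2.2≤2.7).
G: dominated by J (RAM 56≥8, price 1904≤2205, weight 1.4≤1.7).
H: not dominated.
I: dominated by D (RAM 64≥49, price 627≤925, weight 2.2≤2.9).
J: not dominated (best weight).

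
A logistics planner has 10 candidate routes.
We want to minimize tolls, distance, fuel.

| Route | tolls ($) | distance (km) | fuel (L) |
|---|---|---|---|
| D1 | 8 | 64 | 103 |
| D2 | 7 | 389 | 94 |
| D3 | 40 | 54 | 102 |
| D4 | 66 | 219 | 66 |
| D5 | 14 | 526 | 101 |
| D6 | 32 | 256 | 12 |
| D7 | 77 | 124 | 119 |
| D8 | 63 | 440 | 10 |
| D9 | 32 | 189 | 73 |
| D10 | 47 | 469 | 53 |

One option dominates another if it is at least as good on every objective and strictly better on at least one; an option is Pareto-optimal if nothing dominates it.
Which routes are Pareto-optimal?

D1: not dominated.
D2: not dominated (best tolls).
D3: not dominated (best distance).
D4: not dominated.
D5: dominated by D2 (tolls 7≤14, distance 389≤526, fuel 94≤101).
D6: not dominated.
D7: dominated by D1 (tolls 8≤77, distance 64≤124, fuel 103≤119).
D8: not dominated (best fuel).
D9: not dominated.
D10: dominated by D6 (tolls 32≤47, distance 256≤469, fuel 12≤53).

D1, D2, D3, D4, D6, D8, D9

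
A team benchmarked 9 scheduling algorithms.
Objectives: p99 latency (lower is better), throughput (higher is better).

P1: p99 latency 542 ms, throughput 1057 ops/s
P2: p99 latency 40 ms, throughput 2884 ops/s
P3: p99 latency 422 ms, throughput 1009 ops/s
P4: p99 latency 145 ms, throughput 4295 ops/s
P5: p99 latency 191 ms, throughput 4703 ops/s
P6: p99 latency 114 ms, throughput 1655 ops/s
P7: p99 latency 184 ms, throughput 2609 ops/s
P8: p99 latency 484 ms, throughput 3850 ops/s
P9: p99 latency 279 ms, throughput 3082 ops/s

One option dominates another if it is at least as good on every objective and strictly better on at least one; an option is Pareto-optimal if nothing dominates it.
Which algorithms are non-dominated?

P2, P4, P5

P1: dominated by P2 (p99 latency 40≤542, throughput 2884≥1057).
P2: not dominated (best p99 latency).
P3: dominated by P2 (p99 latency 40≤422, throughput 2884≥1009).
P4: not dominated.
P5: not dominated (best throughput).
P6: dominated by P2 (p99 latency 40≤114, throughput 2884≥1655).
P7: dominated by P2 (p99 latency 40≤184, throughput 2884≥2609).
P8: dominated by P4 (p99 latency 145≤484, throughput 4295≥3850).
P9: dominated by P4 (p99 latency 145≤279, throughput 4295≥3082).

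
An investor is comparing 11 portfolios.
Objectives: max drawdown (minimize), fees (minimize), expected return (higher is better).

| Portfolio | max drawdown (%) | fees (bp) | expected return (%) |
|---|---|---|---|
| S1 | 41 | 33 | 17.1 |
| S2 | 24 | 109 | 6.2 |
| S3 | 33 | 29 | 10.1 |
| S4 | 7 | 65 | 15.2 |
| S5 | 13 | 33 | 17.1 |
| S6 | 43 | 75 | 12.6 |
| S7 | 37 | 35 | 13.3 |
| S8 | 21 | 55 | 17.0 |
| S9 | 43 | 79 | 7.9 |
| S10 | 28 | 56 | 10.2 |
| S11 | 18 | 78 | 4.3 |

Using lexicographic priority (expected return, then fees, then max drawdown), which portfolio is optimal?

First maximize expected return: best is 17.1, kept {S1, S5}.
Then minimize fees: best is 33, kept {S1, S5}.
Then minimize max drawdown: best is 13, kept {S5}.

S5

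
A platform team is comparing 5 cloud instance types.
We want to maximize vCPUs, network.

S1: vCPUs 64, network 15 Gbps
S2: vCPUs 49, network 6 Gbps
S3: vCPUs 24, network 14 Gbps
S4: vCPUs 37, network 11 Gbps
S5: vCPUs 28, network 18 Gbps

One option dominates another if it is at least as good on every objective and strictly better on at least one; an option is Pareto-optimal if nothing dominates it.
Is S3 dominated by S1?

Yes

S1 vs S3: vCPUs 64≥24, network 15≥14 — S1 is at least as good on every objective with at least one strict improvement.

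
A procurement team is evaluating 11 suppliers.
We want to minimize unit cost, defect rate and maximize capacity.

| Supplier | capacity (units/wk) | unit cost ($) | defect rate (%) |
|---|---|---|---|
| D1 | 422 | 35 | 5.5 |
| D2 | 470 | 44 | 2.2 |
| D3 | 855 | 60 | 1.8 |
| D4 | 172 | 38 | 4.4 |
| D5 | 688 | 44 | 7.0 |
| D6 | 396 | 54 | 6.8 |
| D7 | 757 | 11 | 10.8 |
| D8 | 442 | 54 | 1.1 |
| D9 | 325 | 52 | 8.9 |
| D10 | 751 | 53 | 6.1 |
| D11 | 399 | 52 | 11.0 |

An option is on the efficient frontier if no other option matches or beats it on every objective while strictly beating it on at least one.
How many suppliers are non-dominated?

8

D1: not dominated.
D2: not dominated.
D3: not dominated (best capacity).
D4: not dominated.
D5: not dominated.
D6: dominated by D1 (capacity 422≥396, unit cost 35≤54, defect rate 5.5≤6.8).
D7: not dominated (best unit cost).
D8: not dominated (best defect rate).
D9: dominated by D1 (capacity 422≥325, unit cost 35≤52, defect rate 5.5≤8.9).
D10: not dominated.
D11: dominated by D1 (capacity 422≥399, unit cost 35≤52, defect rate 5.5≤11.0).
Pareto-optimal: D1, D2, D3, D4, D5, D7, D8, D10 → 8.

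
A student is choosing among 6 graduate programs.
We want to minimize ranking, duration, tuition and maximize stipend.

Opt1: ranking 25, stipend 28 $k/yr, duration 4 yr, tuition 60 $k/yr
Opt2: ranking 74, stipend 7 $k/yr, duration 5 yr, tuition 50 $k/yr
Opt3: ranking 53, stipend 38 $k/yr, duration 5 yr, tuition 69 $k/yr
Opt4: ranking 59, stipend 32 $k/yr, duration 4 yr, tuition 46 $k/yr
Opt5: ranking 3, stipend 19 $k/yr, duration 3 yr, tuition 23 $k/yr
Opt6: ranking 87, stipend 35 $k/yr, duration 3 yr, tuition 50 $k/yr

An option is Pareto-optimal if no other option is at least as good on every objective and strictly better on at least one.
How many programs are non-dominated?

5

Opt1: not dominated.
Opt2: dominated by Opt4 (ranking 59≤74, stipend 32≥7, duration 4≤5, tuition 46≤50).
Opt3: not dominated (best stipend).
Opt4: not dominated.
Opt5: not dominated (best ranking).
Opt6: not dominated.
Pareto-optimal: Opt1, Opt3, Opt4, Opt5, Opt6 → 5.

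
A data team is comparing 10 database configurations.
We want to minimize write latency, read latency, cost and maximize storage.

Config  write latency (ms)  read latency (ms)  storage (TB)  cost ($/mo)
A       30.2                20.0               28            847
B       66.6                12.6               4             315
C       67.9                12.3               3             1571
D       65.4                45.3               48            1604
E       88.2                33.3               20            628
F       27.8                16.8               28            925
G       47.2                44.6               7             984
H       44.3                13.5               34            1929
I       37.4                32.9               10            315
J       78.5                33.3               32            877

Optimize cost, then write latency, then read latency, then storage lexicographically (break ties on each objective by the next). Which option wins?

I

First minimize cost: best is 315, kept {B, I}.
Then minimize write latency: best is 37.4, kept {I}.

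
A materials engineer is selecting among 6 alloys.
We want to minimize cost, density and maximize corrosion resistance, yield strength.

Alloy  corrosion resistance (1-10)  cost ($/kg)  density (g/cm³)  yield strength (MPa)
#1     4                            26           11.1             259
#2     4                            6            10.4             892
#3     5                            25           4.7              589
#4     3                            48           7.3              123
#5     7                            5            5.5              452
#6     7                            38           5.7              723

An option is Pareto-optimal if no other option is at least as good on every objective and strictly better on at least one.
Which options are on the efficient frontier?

#2, #3, #5, #6

#1: dominated by #2 (corrosion resistance 4≥4, cost 6≤26, density 10.4≤11.1, yield strength 892≥259).
#2: not dominated (best yield strength).
#3: not dominated (best density).
#4: dominated by #3 (corrosion resistance 5≥3, cost 25≤48, density 4.7≤7.3, yield strength 589≥123).
#5: not dominated (best cost).
#6: not dominated.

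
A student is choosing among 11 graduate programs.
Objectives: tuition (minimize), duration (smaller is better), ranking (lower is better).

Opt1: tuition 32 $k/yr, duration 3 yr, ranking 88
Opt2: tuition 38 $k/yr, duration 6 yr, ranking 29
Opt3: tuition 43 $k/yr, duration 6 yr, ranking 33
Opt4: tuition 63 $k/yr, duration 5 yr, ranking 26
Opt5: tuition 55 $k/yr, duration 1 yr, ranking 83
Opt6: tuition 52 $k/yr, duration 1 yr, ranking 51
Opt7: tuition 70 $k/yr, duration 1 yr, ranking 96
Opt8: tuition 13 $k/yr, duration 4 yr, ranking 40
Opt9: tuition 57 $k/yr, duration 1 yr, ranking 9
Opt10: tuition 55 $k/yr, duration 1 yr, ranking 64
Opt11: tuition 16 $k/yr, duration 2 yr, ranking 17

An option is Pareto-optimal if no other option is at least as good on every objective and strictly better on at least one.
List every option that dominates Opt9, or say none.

none

Opt1: worse on duration (3 vs 1).
Opt2: worse on duration (6 vs 1).
Opt3: worse on duration (6 vs 1).
Opt4: worse on tuition (63 vs 57).
Opt5: worse on ranking (83 vs 9).
Opt6: worse on ranking (51 vs 9).
Opt7: worse on tuition (70 vs 57).
Opt8: worse on duration (4 vs 1).
Opt10: worse on ranking (64 vs 9).
Opt11: worse on duration (2 vs 1).
No option dominates Opt9.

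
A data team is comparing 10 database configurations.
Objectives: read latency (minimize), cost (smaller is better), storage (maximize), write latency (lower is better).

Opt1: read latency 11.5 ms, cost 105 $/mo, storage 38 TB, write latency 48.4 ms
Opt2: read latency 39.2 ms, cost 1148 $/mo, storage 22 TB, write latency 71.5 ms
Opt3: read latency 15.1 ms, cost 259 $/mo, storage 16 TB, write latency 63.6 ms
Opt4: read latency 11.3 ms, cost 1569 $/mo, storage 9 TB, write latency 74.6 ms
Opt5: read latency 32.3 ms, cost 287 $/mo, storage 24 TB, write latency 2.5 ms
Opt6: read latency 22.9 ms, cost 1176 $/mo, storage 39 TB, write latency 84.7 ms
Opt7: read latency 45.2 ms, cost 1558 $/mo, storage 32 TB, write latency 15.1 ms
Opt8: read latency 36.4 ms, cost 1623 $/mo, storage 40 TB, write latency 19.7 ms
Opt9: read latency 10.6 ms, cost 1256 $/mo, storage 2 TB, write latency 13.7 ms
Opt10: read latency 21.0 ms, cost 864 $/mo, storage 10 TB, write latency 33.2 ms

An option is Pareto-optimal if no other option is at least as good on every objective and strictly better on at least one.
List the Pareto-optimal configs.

Opt1: not dominated (best cost).
Opt2: dominated by Opt1 (read latency 11.5≤39.2, cost 105≤1148, storage 38≥22, write latency 48.4≤71.5).
Opt3: dominated by Opt1 (read latency 11.5≤15.1, cost 105≤259, storage 38≥16, write latency 48.4≤63.6).
Opt4: not dominated.
Opt5: not dominated (best write latency).
Opt6: not dominated.
Opt7: not dominated.
Opt8: not dominated (best storage).
Opt9: not dominated (best read latency).
Opt10: not dominated.

Opt1, Opt4, Opt5, Opt6, Opt7, Opt8, Opt9, Opt10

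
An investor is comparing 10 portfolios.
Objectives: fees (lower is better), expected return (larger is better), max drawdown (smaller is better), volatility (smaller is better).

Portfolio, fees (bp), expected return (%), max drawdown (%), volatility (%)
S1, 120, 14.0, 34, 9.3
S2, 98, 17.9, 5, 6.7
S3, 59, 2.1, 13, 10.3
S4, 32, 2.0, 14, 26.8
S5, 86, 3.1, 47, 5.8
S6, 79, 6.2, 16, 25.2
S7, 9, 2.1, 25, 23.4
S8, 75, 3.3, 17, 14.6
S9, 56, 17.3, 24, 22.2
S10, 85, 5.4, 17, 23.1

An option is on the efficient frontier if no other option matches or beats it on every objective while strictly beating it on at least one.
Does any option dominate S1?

Yes

S2 vs S1: fees 98≤120, expected return 17.9≥14.0, max drawdown 5≤34, volatility 6.7≤9.3 — S2 is at least as good on every objective and strictly better on at least one, so S2 dominates S1.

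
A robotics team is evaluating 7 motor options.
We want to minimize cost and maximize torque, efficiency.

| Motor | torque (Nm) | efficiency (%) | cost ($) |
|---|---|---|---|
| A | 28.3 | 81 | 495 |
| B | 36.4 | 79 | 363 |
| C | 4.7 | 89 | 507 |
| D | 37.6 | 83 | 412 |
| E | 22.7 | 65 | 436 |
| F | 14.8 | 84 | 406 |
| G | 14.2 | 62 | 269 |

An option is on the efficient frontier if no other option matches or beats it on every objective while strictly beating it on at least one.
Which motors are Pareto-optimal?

A: dominated by D (torque 37.6≥28.3, efficiency 83≥81, cost 412≤495).
B: not dominated.
C: not dominated (best efficiency).
D: not dominated (best torque).
E: dominated by B (torque 36.4≥22.7, efficiency 79≥65, cost 363≤436).
F: not dominated.
G: not dominated (best cost).

B, C, D, F, G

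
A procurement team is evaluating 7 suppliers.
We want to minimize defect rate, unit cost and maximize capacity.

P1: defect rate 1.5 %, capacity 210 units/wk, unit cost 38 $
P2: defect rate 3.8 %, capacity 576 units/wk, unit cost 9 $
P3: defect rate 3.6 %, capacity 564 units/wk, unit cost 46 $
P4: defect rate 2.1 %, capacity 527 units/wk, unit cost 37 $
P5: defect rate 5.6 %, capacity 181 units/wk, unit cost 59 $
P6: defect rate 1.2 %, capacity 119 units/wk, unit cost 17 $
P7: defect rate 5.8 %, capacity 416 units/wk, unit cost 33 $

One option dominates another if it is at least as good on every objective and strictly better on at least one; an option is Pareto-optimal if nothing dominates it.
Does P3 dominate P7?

No

P3 vs P7: P3 is worse on unit cost (46 vs 33), so it does not dominate P7.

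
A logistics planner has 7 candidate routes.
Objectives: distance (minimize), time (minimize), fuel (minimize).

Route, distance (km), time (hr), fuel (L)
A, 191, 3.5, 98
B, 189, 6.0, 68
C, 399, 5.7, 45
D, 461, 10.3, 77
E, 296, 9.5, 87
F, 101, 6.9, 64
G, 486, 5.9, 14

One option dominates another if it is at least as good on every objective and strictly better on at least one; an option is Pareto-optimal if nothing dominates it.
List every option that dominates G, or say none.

A: worse on fuel (98 vs 14).
B: worse on time (6.0 vs 5.9).
C: worse on fuel (45 vs 14).
D: worse on time (10.3 vs 5.9).
E: worse on time (9.5 vs 5.9).
F: worse on time (6.9 vs 5.9).
No option dominates G.

none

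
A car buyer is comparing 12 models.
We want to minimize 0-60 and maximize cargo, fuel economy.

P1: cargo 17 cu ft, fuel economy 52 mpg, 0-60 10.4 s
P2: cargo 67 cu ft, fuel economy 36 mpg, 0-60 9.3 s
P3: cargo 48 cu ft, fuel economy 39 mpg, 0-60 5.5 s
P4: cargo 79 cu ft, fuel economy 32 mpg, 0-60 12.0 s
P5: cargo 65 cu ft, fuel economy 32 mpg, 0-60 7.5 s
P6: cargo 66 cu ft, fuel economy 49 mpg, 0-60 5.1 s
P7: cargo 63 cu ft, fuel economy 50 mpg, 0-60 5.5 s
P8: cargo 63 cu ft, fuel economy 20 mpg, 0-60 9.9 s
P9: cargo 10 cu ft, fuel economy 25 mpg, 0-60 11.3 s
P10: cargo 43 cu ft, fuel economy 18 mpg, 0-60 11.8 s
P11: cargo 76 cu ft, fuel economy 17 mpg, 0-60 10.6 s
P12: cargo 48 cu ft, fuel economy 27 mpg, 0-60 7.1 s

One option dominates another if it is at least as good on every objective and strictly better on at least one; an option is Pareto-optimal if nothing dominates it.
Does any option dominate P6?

P1: worse on cargo (17 vs 66).
P2: worse on fuel economy (36 vs 49).
P3: worse on cargo (48 vs 66).
P4: worse on fuel economy (32 vs 49).
P5: worse on cargo (65 vs 66).
P7: worse on cargo (63 vs 66).
P8: worse on cargo (63 vs 66).
P9: worse on cargo (10 vs 66).
P10: worse on cargo (43 vs 66).
P11: worse on fuel economy (17 vs 49).
P12: worse on cargo (48 vs 66).
No option is at least as good as P6 on every objective and strictly better on one.

No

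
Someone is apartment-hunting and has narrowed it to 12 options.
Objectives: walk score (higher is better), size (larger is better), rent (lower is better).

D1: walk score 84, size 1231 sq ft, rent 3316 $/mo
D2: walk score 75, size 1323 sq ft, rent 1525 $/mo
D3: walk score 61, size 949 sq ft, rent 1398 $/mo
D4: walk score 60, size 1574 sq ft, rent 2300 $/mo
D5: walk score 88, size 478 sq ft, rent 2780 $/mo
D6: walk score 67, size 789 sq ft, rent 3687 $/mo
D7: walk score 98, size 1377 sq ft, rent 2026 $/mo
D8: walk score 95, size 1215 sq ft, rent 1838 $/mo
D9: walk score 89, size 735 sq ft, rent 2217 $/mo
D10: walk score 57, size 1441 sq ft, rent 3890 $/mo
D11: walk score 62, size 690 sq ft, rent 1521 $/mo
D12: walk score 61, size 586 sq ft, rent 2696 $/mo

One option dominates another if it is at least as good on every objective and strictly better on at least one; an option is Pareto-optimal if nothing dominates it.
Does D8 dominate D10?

D8 vs D10: D8 is worse on size (1215 vs 1441), so it does not dominate D10.

No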